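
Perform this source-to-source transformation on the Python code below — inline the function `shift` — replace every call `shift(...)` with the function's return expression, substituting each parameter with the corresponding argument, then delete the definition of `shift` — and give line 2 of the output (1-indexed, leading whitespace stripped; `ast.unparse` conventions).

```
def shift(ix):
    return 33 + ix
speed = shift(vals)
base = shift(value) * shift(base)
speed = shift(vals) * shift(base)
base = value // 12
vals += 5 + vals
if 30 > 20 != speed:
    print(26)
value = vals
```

Transformed code:
speed = 33 + vals
base = (33 + value) * (33 + base)
speed = (33 + vals) * (33 + base)
base = value // 12
vals += 5 + vals
if 30 > 20 != speed:
    print(26)
value = vals

base = (33 + value) * (33 + base)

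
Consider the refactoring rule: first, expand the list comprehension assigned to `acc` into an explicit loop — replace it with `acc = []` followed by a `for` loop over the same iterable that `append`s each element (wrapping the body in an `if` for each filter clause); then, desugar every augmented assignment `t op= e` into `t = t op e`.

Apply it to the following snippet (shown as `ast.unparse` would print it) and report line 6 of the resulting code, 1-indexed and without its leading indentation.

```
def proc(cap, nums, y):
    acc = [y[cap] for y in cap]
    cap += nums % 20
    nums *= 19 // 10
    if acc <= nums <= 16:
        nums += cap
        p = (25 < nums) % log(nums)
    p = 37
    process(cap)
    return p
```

nums = nums * (19 // 10)

Transformed code:
def proc(cap, nums, y):
    acc = []
    for y in cap:
        acc.append(y[cap])
    cap = cap + nums % 20
    nums = nums * (19 // 10)
    if acc <= nums <= 16:
        nums = nums + cap
        p = (25 < nums) % log(nums)
    p = 37
    process(cap)
    return p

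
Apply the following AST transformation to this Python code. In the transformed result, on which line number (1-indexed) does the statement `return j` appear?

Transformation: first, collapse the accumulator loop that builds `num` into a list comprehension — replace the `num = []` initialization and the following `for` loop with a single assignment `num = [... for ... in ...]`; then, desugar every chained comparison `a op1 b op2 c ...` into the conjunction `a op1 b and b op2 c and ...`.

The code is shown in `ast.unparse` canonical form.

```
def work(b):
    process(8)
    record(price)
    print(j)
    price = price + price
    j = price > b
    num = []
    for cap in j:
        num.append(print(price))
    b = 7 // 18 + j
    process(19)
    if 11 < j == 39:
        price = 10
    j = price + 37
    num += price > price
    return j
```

14

Transformed code:
def work(b):
    process(8)
    record(price)
    print(j)
    price = price + price
    j = price > b
    num = [print(price) for cap in j]
    b = 7 // 18 + j
    process(19)
    if 11 < j and j == 39:
        price = 10
    j = price + 37
    num += price > price
    return j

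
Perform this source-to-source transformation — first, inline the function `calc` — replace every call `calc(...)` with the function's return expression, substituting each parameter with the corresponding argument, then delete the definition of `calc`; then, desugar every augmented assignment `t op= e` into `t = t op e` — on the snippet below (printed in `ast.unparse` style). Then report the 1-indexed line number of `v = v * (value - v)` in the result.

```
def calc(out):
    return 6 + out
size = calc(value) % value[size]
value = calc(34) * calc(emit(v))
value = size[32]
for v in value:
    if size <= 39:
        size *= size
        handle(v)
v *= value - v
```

Transformed code:
size = (6 + value) % value[size]
value = (6 + 34) * (6 + emit(v))
value = size[32]
for v in value:
    if size <= 39:
        size = size * size
        handle(v)
v = v * (value - v)

8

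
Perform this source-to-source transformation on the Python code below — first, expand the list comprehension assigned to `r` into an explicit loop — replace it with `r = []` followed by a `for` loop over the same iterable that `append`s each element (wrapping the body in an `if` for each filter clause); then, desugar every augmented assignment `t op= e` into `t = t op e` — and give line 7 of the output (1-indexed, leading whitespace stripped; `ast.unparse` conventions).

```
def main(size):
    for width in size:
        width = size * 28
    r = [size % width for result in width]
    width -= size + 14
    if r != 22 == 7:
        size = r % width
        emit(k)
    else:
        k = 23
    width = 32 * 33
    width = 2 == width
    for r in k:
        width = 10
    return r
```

width = width - (size + 14)

Transformed code:
def main(size):
    for width in size:
        width = size * 28
    r = []
    for result in width:
        r.append(size % width)
    width = width - (size + 14)
    if r != 22 == 7:
        size = r % width
        emit(k)
    else:
        k = 23
    width = 32 * 33
    width = 2 == width
    for r in k:
        width = 10
    return r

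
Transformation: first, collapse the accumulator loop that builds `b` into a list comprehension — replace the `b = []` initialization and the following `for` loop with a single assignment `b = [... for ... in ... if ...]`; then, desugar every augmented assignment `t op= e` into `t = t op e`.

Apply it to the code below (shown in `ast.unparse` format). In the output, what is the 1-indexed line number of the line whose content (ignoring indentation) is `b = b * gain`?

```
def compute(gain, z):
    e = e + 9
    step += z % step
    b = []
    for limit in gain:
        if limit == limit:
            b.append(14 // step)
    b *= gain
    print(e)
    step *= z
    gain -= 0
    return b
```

Transformed code:
def compute(gain, z):
    e = e + 9
    step = step + z % step
    b = [14 // step for limit in gain if limit == limit]
    b = b * gain
    print(e)
    step = step * z
    gain = gain - 0
    return b

5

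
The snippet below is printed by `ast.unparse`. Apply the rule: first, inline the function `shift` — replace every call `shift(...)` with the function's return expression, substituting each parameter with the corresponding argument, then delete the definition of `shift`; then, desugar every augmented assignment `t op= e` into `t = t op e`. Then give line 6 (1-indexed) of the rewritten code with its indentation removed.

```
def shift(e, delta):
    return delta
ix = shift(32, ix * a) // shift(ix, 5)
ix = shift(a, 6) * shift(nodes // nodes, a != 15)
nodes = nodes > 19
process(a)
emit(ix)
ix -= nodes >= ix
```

Transformed code:
ix = ix * a // 5
ix = 6 * (a != 15)
nodes = nodes > 19
process(a)
emit(ix)
ix = ix - (nodes >= ix)

ix = ix - (nodes >= ix)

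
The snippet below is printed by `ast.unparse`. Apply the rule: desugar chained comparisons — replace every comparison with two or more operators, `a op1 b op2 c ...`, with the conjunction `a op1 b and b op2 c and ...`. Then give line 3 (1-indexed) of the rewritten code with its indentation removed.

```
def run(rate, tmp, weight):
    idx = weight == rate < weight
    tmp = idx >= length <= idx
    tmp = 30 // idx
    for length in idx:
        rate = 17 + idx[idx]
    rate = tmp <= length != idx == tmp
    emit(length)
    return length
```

Transformed code:
def run(rate, tmp, weight):
    idx = weight == rate and rate < weight
    tmp = idx >= length and length <= idx
    tmp = 30 // idx
    for length in idx:
        rate = 17 + idx[idx]
    rate = tmp <= length and length != idx and (idx == tmp)
    emit(length)
    return length

tmp = idx >= length and length <= idx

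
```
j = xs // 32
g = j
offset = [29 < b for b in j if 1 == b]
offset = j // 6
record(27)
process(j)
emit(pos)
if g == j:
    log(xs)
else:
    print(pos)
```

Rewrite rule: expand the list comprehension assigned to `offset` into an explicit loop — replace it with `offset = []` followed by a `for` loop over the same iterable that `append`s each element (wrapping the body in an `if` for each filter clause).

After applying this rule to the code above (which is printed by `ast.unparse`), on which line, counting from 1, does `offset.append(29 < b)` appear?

6

Transformed code:
j = xs // 32
g = j
offset = []
for b in j:
    if 1 == b:
        offset.append(29 < b)
offset = j // 6
record(27)
process(j)
emit(pos)
if g == j:
    log(xs)
else:
    print(pos)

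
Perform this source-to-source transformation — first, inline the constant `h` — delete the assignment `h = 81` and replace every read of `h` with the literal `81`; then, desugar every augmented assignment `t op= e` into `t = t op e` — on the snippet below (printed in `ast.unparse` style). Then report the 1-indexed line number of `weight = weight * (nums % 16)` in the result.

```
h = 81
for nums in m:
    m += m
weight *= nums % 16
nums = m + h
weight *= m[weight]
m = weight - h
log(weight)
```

Transformed code:
for nums in m:
    m = m + m
weight = weight * (nums % 16)
nums = m + 81
weight = weight * m[weight]
m = weight - 81
log(weight)

3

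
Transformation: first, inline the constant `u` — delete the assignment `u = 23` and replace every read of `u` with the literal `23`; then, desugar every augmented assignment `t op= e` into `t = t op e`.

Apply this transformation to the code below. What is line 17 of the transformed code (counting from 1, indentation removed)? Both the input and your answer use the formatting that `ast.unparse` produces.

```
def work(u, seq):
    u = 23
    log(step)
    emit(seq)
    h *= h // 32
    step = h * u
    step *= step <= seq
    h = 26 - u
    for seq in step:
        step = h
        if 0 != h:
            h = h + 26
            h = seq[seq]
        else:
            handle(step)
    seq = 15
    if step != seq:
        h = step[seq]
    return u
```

Transformed code:
def work(u, seq):
    log(step)
    emit(seq)
    h = h * (h // 32)
    step = h * 23
    step = step * (step <= seq)
    h = 26 - 23
    for seq in step:
        step = h
        if 0 != h:
            h = h + 26
            h = seq[seq]
        else:
            handle(step)
    seq = 15
    if step != seq:
        h = step[seq]
    return 23

h = step[seq]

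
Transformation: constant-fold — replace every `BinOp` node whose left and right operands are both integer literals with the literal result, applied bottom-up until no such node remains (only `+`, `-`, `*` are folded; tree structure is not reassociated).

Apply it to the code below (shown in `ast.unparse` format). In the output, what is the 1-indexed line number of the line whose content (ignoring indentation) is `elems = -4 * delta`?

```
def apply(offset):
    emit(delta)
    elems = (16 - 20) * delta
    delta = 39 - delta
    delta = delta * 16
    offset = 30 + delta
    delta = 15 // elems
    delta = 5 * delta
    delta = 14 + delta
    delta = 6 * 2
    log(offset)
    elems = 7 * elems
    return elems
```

Transformed code:
def apply(offset):
    emit(delta)
    elems = -4 * delta
    delta = 39 - delta
    delta = delta * 16
    offset = 30 + delta
    delta = 15 // elems
    delta = 5 * delta
    delta = 14 + delta
    delta = 12
    log(offset)
    elems = 7 * elems
    return elems

3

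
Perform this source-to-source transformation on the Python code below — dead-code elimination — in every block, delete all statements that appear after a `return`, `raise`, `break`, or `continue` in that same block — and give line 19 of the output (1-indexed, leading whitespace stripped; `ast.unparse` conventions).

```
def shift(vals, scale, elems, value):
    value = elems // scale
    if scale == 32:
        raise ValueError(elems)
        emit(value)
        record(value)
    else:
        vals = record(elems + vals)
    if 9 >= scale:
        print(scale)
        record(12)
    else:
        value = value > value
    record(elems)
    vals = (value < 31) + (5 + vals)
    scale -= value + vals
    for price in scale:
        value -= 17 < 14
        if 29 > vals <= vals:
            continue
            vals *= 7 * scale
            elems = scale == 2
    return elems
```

return elems

Transformed code:
def shift(vals, scale, elems, value):
    value = elems // scale
    if scale == 32:
        raise ValueError(elems)
    else:
        vals = record(elems + vals)
    if 9 >= scale:
        print(scale)
        record(12)
    else:
        value = value > value
    record(elems)
    vals = (value < 31) + (5 + vals)
    scale -= value + vals
    for price in scale:
        value -= 17 < 14
        if 29 > vals <= vals:
            continue
    return elems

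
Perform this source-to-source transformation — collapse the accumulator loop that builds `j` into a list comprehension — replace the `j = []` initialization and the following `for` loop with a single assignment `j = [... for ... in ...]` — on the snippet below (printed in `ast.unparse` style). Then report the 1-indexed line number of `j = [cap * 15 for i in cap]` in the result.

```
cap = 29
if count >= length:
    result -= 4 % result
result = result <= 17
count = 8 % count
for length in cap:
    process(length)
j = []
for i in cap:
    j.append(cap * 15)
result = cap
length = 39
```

8

Transformed code:
cap = 29
if count >= length:
    result -= 4 % result
result = result <= 17
count = 8 % count
for length in cap:
    process(length)
j = [cap * 15 for i in cap]
result = cap
length = 39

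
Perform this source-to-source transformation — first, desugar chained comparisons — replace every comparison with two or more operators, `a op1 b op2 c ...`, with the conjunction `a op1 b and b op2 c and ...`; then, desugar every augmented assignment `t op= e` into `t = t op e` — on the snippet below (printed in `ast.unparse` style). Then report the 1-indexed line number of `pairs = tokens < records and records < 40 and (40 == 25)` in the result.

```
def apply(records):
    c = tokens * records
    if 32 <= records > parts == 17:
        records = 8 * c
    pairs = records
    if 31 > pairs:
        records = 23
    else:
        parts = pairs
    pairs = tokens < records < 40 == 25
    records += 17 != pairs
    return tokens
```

Transformed code:
def apply(records):
    c = tokens * records
    if 32 <= records and records > parts and (parts == 17):
        records = 8 * c
    pairs = records
    if 31 > pairs:
        records = 23
    else:
        parts = pairs
    pairs = tokens < records and records < 40 and (40 == 25)
    records = records + (17 != pairs)
    return tokens

10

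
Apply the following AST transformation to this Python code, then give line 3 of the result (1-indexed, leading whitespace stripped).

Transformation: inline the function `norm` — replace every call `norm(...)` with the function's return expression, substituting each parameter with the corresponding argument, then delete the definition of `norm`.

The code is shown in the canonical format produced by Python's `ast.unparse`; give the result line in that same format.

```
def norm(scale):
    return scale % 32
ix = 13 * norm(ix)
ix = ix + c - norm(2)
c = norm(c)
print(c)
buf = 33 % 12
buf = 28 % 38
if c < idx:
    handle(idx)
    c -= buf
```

c = c % 32

Transformed code:
ix = 13 * (ix % 32)
ix = ix + c - 2 % 32
c = c % 32
print(c)
buf = 33 % 12
buf = 28 % 38
if c < idx:
    handle(idx)
    c -= buf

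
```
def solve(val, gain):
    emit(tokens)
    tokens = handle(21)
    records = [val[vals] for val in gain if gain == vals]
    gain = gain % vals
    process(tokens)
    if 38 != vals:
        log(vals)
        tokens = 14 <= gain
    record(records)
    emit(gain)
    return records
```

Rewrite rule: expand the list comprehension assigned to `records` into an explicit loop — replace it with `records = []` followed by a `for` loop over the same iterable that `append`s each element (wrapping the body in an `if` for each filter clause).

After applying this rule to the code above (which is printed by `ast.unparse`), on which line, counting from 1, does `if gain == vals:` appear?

6

Transformed code:
def solve(val, gain):
    emit(tokens)
    tokens = handle(21)
    records = []
    for val in gain:
        if gain == vals:
            records.append(val[vals])
    gain = gain % vals
    process(tokens)
    if 38 != vals:
        log(vals)
        tokens = 14 <= gain
    record(records)
    emit(gain)
    return records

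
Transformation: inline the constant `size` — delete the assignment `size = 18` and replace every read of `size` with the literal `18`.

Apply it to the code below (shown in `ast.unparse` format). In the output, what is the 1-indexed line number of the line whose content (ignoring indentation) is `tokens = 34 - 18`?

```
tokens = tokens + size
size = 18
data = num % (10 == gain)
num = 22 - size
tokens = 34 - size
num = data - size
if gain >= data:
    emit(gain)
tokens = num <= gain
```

4

Transformed code:
tokens = tokens + 18
data = num % (10 == gain)
num = 22 - 18
tokens = 34 - 18
num = data - 18
if gain >= data:
    emit(gain)
tokens = num <= gain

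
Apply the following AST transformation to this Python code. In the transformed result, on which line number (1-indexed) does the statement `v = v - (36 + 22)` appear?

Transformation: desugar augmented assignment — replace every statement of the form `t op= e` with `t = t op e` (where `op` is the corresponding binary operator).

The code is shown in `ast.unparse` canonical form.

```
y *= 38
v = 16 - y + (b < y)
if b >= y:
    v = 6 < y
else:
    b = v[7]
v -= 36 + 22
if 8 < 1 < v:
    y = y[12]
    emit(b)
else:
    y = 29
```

7

Transformed code:
y = y * 38
v = 16 - y + (b < y)
if b >= y:
    v = 6 < y
else:
    b = v[7]
v = v - (36 + 22)
if 8 < 1 < v:
    y = y[12]
    emit(b)
else:
    y = 29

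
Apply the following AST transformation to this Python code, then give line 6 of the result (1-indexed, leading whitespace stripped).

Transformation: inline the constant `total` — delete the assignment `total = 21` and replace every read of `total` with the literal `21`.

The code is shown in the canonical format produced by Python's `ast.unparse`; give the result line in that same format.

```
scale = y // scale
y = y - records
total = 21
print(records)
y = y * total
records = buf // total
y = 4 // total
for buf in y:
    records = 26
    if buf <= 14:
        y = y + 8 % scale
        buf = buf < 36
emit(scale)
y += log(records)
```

Transformed code:
scale = y // scale
y = y - records
print(records)
y = y * 21
records = buf // 21
y = 4 // 21
for buf in y:
    records = 26
    if buf <= 14:
        y = y + 8 % scale
        buf = buf < 36
emit(scale)
y += log(records)

y = 4 // 21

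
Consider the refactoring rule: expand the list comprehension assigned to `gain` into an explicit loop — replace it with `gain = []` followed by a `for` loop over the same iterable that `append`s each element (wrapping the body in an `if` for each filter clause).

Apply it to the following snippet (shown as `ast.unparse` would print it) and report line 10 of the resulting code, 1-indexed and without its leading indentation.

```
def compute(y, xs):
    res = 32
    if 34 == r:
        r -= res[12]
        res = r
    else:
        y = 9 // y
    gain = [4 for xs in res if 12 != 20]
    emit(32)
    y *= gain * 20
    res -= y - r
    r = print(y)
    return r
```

Transformed code:
def compute(y, xs):
    res = 32
    if 34 == r:
        r -= res[12]
        res = r
    else:
        y = 9 // y
    gain = []
    for xs in res:
        if 12 != 20:
            gain.append(4)
    emit(32)
    y *= gain * 20
    res -= y - r
    r = print(y)
    return r

if 12 != 20:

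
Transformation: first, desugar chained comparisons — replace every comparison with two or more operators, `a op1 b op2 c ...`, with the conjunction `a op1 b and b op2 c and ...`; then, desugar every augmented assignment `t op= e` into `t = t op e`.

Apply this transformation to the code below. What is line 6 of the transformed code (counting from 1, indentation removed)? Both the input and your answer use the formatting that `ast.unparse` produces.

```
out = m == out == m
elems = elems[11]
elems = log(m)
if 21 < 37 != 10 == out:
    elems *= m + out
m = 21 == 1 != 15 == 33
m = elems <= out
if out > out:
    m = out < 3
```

Transformed code:
out = m == out and out == m
elems = elems[11]
elems = log(m)
if 21 < 37 and 37 != 10 and (10 == out):
    elems = elems * (m + out)
m = 21 == 1 and 1 != 15 and (15 == 33)
m = elems <= out
if out > out:
    m = out < 3

m = 21 == 1 and 1 != 15 and (15 == 33)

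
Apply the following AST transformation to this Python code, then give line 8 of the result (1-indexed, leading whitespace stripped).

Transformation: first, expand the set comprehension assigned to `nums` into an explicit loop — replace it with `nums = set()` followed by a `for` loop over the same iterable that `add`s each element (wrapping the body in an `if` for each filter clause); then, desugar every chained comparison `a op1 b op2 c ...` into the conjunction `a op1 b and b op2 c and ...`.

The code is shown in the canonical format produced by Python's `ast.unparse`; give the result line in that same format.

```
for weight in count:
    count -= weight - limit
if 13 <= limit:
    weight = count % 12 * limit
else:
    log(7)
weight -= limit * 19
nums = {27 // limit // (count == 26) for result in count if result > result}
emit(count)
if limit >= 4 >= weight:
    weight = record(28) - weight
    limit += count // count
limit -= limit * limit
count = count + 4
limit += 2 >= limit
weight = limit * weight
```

nums = set()

Transformed code:
for weight in count:
    count -= weight - limit
if 13 <= limit:
    weight = count % 12 * limit
else:
    log(7)
weight -= limit * 19
nums = set()
for result in count:
    if result > result:
        nums.add(27 // limit // (count == 26))
emit(count)
if limit >= 4 and 4 >= weight:
    weight = record(28) - weight
    limit += count // count
limit -= limit * limit
count = count + 4
limit += 2 >= limit
weight = limit * weight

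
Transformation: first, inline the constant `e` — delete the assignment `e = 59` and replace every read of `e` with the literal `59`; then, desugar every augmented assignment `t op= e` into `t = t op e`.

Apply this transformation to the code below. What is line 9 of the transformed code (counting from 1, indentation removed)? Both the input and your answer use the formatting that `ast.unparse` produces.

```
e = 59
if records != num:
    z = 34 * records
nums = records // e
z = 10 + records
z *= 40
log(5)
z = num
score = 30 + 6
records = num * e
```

records = num * 59

Transformed code:
if records != num:
    z = 34 * records
nums = records // 59
z = 10 + records
z = z * 40
log(5)
z = num
score = 30 + 6
records = num * 59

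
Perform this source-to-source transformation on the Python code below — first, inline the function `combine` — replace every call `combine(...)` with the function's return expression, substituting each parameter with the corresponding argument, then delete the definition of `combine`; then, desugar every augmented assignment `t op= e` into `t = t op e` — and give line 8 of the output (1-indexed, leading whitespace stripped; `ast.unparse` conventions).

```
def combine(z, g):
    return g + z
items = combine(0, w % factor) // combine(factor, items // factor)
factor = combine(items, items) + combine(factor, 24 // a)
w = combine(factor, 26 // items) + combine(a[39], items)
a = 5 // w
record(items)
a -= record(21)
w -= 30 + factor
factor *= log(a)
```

factor = factor * log(a)

Transformed code:
items = (w % factor + 0) // (items // factor + factor)
factor = items + items + (24 // a + factor)
w = 26 // items + factor + (items + a[39])
a = 5 // w
record(items)
a = a - record(21)
w = w - (30 + factor)
factor = factor * log(a)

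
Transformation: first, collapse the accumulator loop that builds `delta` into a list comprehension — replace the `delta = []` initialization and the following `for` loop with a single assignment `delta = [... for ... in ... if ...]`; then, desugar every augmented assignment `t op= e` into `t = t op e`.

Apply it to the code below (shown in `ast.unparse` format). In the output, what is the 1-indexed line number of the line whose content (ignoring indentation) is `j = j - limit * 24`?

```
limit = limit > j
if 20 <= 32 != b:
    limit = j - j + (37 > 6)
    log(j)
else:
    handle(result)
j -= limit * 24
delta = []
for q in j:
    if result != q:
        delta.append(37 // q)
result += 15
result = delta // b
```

Transformed code:
limit = limit > j
if 20 <= 32 != b:
    limit = j - j + (37 > 6)
    log(j)
else:
    handle(result)
j = j - limit * 24
delta = [37 // q for q in j if result != q]
result = result + 15
result = delta // b

7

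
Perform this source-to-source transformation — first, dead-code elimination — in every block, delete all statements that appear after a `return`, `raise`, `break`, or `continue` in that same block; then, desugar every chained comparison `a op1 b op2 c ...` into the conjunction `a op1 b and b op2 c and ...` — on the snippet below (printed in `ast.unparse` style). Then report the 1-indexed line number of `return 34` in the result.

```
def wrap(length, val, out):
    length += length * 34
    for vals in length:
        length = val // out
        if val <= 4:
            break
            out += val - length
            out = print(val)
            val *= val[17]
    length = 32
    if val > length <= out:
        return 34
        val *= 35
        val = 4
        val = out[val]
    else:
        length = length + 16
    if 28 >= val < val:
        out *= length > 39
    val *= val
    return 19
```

9

Transformed code:
def wrap(length, val, out):
    length += length * 34
    for vals in length:
        length = val // out
        if val <= 4:
            break
    length = 32
    if val > length and length <= out:
        return 34
    else:
        length = length + 16
    if 28 >= val and val < val:
        out *= length > 39
    val *= val
    return 19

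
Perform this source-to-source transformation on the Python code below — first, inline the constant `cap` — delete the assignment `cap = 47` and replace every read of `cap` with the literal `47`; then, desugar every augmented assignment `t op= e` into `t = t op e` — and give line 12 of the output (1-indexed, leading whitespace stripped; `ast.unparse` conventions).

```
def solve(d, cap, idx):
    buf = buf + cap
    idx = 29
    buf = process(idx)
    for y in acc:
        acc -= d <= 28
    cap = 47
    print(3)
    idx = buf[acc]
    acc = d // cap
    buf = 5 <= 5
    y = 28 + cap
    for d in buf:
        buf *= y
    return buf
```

Transformed code:
def solve(d, cap, idx):
    buf = buf + 47
    idx = 29
    buf = process(idx)
    for y in acc:
        acc = acc - (d <= 28)
    print(3)
    idx = buf[acc]
    acc = d // 47
    buf = 5 <= 5
    y = 28 + 47
    for d in buf:
        buf = buf * y
    return buf

for d in buf:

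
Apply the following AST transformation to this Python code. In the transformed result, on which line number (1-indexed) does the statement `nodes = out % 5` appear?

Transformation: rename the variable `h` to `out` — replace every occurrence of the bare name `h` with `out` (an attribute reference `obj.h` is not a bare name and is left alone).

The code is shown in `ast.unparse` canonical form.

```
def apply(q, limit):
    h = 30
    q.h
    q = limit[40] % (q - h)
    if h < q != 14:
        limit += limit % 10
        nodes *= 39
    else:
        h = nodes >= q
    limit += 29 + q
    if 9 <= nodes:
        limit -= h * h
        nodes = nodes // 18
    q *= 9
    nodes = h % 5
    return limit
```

Transformed code:
def apply(q, limit):
    out = 30
    q.h
    q = limit[40] % (q - out)
    if out < q != 14:
        limit += limit % 10
        nodes *= 39
    else:
        out = nodes >= q
    limit += 29 + q
    if 9 <= nodes:
        limit -= out * out
        nodes = nodes // 18
    q *= 9
    nodes = out % 5
    return limit

15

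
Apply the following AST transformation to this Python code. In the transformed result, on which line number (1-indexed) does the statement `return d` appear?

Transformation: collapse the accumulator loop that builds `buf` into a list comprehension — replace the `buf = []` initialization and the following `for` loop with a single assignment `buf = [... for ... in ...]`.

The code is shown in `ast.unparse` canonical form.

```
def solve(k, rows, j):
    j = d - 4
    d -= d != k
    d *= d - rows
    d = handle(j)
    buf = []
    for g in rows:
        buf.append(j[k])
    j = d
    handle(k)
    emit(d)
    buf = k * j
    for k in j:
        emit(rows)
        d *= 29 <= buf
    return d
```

Transformed code:
def solve(k, rows, j):
    j = d - 4
    d -= d != k
    d *= d - rows
    d = handle(j)
    buf = [j[k] for g in rows]
    j = d
    handle(k)
    emit(d)
    buf = k * j
    for k in j:
        emit(rows)
        d *= 29 <= buf
    return d

14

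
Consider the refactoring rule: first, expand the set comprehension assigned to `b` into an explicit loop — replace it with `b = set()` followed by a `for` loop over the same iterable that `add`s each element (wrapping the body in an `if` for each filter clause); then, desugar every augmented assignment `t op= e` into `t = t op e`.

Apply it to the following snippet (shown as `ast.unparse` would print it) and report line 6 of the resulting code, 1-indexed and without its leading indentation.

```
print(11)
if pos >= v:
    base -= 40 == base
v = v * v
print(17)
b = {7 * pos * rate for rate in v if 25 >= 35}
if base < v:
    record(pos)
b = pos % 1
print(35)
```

b = set()

Transformed code:
print(11)
if pos >= v:
    base = base - (40 == base)
v = v * v
print(17)
b = set()
for rate in v:
    if 25 >= 35:
        b.add(7 * pos * rate)
if base < v:
    record(pos)
b = pos % 1
print(35)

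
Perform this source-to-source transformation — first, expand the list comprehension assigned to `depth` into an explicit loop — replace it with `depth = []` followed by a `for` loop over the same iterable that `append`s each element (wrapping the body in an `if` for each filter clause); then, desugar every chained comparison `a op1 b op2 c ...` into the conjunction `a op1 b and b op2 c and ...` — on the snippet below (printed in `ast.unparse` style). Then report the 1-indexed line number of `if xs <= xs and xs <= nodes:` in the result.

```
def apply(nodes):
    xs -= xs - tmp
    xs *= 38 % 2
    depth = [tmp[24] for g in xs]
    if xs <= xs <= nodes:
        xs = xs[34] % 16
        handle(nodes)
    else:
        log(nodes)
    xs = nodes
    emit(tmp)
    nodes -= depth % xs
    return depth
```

Transformed code:
def apply(nodes):
    xs -= xs - tmp
    xs *= 38 % 2
    depth = []
    for g in xs:
        depth.append(tmp[24])
    if xs <= xs and xs <= nodes:
        xs = xs[34] % 16
        handle(nodes)
    else:
        log(nodes)
    xs = nodes
    emit(tmp)
    nodes -= depth % xs
    return depth

7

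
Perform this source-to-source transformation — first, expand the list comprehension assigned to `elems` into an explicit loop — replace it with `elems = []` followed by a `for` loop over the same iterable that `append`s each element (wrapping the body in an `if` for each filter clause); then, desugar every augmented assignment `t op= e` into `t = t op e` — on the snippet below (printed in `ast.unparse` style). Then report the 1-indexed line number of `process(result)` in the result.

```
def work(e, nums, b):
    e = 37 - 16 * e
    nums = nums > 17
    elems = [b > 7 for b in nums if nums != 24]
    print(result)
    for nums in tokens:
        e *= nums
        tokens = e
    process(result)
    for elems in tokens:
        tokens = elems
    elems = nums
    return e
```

12

Transformed code:
def work(e, nums, b):
    e = 37 - 16 * e
    nums = nums > 17
    elems = []
    for b in nums:
        if nums != 24:
            elems.append(b > 7)
    print(result)
    for nums in tokens:
        e = e * nums
        tokens = e
    process(result)
    for elems in tokens:
        tokens = elems
    elems = nums
    return e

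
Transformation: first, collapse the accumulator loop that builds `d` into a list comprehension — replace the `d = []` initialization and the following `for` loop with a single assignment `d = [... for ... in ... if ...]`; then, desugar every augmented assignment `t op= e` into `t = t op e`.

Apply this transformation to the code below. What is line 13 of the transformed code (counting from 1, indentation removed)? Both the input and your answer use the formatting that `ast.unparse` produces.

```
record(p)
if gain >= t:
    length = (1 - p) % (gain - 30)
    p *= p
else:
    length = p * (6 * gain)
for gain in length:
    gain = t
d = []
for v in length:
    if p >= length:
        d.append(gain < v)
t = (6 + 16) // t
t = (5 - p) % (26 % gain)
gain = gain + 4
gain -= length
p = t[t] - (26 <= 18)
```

Transformed code:
record(p)
if gain >= t:
    length = (1 - p) % (gain - 30)
    p = p * p
else:
    length = p * (6 * gain)
for gain in length:
    gain = t
d = [gain < v for v in length if p >= length]
t = (6 + 16) // t
t = (5 - p) % (26 % gain)
gain = gain + 4
gain = gain - length
p = t[t] - (26 <= 18)

gain = gain - length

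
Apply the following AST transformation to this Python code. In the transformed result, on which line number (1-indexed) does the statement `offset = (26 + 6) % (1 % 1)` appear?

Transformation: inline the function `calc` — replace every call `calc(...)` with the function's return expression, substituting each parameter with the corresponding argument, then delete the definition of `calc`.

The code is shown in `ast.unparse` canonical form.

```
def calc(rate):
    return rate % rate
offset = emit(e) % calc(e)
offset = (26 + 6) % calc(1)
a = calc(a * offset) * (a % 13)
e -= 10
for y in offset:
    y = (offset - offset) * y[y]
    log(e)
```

2

Transformed code:
offset = emit(e) % (e % e)
offset = (26 + 6) % (1 % 1)
a = a * offset % (a * offset) * (a % 13)
e -= 10
for y in offset:
    y = (offset - offset) * y[y]
    log(e)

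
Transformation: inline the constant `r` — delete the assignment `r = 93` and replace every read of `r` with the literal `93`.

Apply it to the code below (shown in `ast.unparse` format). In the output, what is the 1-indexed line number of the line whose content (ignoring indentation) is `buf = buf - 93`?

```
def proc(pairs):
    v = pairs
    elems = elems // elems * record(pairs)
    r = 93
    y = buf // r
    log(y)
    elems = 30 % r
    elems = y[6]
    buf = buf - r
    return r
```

8

Transformed code:
def proc(pairs):
    v = pairs
    elems = elems // elems * record(pairs)
    y = buf // 93
    log(y)
    elems = 30 % 93
    elems = y[6]
    buf = buf - 93
    return 93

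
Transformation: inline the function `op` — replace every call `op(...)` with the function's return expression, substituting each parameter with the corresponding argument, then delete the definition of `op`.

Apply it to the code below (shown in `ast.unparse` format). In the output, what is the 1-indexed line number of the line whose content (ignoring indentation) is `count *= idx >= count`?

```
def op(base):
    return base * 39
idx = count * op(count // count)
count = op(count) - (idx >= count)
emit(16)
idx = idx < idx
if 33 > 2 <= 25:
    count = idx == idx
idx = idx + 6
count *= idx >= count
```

Transformed code:
idx = count * (count // count * 39)
count = count * 39 - (idx >= count)
emit(16)
idx = idx < idx
if 33 > 2 <= 25:
    count = idx == idx
idx = idx + 6
count *= idx >= count

8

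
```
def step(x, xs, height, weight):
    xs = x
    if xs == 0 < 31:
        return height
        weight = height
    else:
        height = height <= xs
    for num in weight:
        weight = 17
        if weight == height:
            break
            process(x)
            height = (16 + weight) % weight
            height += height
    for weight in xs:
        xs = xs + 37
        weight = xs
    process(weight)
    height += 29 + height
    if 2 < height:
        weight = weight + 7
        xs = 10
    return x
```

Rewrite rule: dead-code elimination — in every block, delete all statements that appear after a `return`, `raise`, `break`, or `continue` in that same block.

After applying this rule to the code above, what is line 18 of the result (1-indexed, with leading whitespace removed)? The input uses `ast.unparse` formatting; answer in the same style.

Transformed code:
def step(x, xs, height, weight):
    xs = x
    if xs == 0 < 31:
        return height
    else:
        height = height <= xs
    for num in weight:
        weight = 17
        if weight == height:
            break
    for weight in xs:
        xs = xs + 37
        weight = xs
    process(weight)
    height += 29 + height
    if 2 < height:
        weight = weight + 7
        xs = 10
    return x

xs = 10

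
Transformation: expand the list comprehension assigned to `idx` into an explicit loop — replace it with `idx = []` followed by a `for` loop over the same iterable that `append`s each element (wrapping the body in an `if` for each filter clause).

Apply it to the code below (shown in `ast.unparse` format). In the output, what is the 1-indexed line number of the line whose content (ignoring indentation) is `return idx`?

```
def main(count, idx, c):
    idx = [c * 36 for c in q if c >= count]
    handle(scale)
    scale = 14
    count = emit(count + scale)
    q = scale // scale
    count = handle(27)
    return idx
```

11

Transformed code:
def main(count, idx, c):
    idx = []
    for c in q:
        if c >= count:
            idx.append(c * 36)
    handle(scale)
    scale = 14
    count = emit(count + scale)
    q = scale // scale
    count = handle(27)
    return idx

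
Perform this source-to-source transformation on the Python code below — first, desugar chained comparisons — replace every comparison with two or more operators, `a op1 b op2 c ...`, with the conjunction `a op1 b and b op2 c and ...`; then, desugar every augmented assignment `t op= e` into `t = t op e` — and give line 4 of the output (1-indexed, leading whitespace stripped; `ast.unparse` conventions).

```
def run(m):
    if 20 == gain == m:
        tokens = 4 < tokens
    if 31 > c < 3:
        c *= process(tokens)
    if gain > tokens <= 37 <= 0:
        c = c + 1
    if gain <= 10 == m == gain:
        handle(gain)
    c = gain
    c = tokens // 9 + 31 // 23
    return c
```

Transformed code:
def run(m):
    if 20 == gain and gain == m:
        tokens = 4 < tokens
    if 31 > c and c < 3:
        c = c * process(tokens)
    if gain > tokens and tokens <= 37 and (37 <= 0):
        c = c + 1
    if gain <= 10 and 10 == m and (m == gain):
        handle(gain)
    c = gain
    c = tokens // 9 + 31 // 23
    return c

if 31 > c and c < 3:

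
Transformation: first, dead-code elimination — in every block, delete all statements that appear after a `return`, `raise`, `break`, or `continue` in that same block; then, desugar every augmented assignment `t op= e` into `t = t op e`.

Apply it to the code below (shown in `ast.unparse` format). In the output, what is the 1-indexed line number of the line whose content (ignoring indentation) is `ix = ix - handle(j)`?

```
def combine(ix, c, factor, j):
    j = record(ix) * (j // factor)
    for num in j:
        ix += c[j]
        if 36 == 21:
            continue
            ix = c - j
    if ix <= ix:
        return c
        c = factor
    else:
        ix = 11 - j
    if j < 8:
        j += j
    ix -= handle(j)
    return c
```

13

Transformed code:
def combine(ix, c, factor, j):
    j = record(ix) * (j // factor)
    for num in j:
        ix = ix + c[j]
        if 36 == 21:
            continue
    if ix <= ix:
        return c
    else:
        ix = 11 - j
    if j < 8:
        j = j + j
    ix = ix - handle(j)
    return c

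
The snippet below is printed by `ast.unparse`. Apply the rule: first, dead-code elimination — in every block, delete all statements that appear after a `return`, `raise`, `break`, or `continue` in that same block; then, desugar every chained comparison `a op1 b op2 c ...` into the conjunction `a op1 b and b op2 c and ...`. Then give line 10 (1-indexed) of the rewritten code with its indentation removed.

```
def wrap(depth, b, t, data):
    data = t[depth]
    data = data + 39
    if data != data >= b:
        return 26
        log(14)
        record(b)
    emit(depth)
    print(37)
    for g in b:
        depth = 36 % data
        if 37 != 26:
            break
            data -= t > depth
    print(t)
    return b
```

Transformed code:
def wrap(depth, b, t, data):
    data = t[depth]
    data = data + 39
    if data != data and data >= b:
        return 26
    emit(depth)
    print(37)
    for g in b:
        depth = 36 % data
        if 37 != 26:
            break
    print(t)
    return b

if 37 != 26: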